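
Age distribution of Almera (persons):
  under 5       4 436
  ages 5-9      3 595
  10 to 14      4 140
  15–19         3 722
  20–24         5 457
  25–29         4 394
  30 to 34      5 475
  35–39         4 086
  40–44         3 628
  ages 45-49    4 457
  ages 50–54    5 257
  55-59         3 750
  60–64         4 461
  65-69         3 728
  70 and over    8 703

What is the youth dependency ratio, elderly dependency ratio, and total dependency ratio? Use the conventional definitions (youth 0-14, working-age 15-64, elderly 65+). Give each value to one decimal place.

0–14: 4 436 + 3 595 + 4 140 = 12 171
15–64: 3 722 + 5 457 + 4 394 + 5 475 + 4 086 + 3 628 + 4 457 + 5 257 + 3 750 + 4 461 = 44 687
65+: 3 728 + 8 703 = 12 431
Youth dependency ratio = 12 171 / 44 687 × 100 = 27.2
Old-age dependency ratio = 12 431 / 44 687 × 100 = 27.8
Total dependency ratio = (12 171 + 12 431) / 44 687 × 100 = 24 602 / 44 687 × 100 = 55.1

Youth dependency ratio: 27.2
Old-age dependency ratio: 27.8
Total dependency ratio: 55.1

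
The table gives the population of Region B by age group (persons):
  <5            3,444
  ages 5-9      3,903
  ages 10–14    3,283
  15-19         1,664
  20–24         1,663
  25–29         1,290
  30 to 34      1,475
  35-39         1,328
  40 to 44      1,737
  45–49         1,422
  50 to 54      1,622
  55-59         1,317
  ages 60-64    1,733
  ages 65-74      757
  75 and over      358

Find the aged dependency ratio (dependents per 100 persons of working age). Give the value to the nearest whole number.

Old-age dependency ratio: 7

0–14: 3,444 + 3,903 + 3,283 = 10,630
15–64: 1,664 + 1,663 + 1,290 + 1,475 + 1,328 + 1,737 + 1,422 + 1,622 + 1,317 + 1,733 = 15,251
65+: 757 + 358 = 1,115
Old-age dependency ratio = 1,115 / 15,251 × 100 = 7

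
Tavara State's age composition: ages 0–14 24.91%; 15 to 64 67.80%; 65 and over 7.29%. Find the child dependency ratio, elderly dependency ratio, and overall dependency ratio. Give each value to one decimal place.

Youth dependency ratio: 36.7
Old-age dependency ratio: 10.8
Total dependency ratio: 47.5

Youth dependency ratio = 24.91 / 67.80 × 100 = 36.7
Old-age dependency ratio = 7.29 / 67.80 × 100 = 10.8
Total dependency ratio = (24.91 + 7.29) / 67.80 × 100 = 32.20 / 67.80 × 100 = 47.5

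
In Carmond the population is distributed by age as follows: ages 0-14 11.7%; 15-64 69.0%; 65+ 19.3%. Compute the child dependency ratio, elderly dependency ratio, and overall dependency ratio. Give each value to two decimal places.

Youth dependency ratio = 11.7 / 69.0 × 100 = 16.96
Old-age dependency ratio = 19.3 / 69.0 × 100 = 27.97
Total dependency ratio = (11.7 + 19.3) / 69.0 × 100 = 31.0 / 69.0 × 100 = 44.93

Youth dependency ratio: 16.96
Old-age dependency ratio: 27.97
Total dependency ratio: 44.93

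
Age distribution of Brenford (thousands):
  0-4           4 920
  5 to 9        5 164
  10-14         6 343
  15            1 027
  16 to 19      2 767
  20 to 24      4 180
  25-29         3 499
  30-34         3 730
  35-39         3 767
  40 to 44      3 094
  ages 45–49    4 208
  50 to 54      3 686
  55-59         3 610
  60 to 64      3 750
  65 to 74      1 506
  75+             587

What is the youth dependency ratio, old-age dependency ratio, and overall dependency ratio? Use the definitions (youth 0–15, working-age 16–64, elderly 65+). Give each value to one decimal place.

Youth dependency ratio: 48.1
Old-age dependency ratio: 5.8
Total dependency ratio: 53.9

0–15: 4 920 + 5 164 + 6 343 + 1 027 = 17 454
16–64: 2 767 + 4 180 + 3 499 + 3 730 + 3 767 + 3 094 + 4 208 + 3 686 + 3 610 + 3 750 = 36 291
65+: 1 506 + 587 = 2 093
Youth dependency ratio = 17 454 / 36 291 × 100 = 48.1
Old-age dependency ratio = 2 093 / 36 291 × 100 = 5.8
Total dependency ratio = (17 454 + 2 093) / 36 291 × 100 = 19 547 / 36 291 × 100 = 53.9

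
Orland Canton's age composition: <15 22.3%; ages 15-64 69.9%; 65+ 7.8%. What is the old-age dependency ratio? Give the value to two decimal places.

Old-age dependency ratio = 7.8 / 69.9 × 100 = 11.16

Old-age dependency ratio: 11.16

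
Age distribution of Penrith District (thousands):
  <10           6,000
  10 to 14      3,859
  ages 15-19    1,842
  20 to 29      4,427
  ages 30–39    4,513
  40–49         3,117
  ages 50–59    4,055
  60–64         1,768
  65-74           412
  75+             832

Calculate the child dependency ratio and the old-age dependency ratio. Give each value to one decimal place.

0–14: 6,000 + 3,859 = 9,859
15–64: 1,842 + 4,427 + 4,513 + 3,117 + 4,055 + 1,768 = 19,722
65+: 412 + 832 = 1,244
Youth dependency ratio = 9,859 / 19,722 × 100 = 50.0
Old-age dependency ratio = 1,244 / 19,722 × 100 = 6.3

Youth dependency ratio: 50.0
Old-age dependency ratio: 6.3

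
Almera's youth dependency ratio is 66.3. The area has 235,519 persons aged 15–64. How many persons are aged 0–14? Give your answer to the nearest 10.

Aged 0–14: 156,150

Youth dependency ratio = youth / working-age × 100
66.3 = Y / 235,519 × 100
⇒ 156,150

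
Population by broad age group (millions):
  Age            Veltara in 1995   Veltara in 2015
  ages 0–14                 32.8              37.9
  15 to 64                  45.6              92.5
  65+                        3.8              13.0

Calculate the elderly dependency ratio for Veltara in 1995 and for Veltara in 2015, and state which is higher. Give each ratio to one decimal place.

Veltara in 1995: 8.3
Veltara in 2015: 14.1
Higher: Veltara in 2015

Veltara in 1995: 3.8 / 45.6 × 100 = 8.3
Veltara in 2015: 13.0 / 92.5 × 100 = 14.1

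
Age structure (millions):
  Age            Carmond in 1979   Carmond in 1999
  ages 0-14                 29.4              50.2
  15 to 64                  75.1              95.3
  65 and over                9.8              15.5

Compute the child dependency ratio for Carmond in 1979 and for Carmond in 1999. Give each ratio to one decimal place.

Carmond in 1979: 39.1
Carmond in 1999: 52.7

Carmond in 1979: 29.4 / 75.1 × 100 = 39.1
Carmond in 1999: 50.2 / 95.3 × 100 = 52.7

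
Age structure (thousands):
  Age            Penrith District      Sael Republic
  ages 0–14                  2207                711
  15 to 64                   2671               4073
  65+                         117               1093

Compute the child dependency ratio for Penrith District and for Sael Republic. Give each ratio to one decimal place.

Penrith District: 2207 / 2671 × 100 = 82.6
Sael Republic: 711 / 4073 × 100 = 17.5

Penrith District: 82.6
Sael Republic: 17.5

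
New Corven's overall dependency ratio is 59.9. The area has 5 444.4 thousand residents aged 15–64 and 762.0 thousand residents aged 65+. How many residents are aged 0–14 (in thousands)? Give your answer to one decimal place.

Aged 0–14: 2 499.2

Total dependency ratio = (youth + elderly) / working-age × 100
59.9 = (Y + 762.0) / 5 444.4 × 100
⇒ 2 499.2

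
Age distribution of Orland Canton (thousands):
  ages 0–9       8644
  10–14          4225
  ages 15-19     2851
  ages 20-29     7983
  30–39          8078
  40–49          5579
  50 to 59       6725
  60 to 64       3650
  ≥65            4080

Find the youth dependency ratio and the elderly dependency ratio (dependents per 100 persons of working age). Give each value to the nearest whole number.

Youth dependency ratio: 37
Old-age dependency ratio: 12

0–14: 8644 + 4225 = 12869
15–64: 2851 + 7983 + 8078 + 5579 + 6725 + 3650 = 34866
65+: 4080
Youth dependency ratio = 12869 / 34866 × 100 = 37
Old-age dependency ratio = 4080 / 34866 × 100 = 12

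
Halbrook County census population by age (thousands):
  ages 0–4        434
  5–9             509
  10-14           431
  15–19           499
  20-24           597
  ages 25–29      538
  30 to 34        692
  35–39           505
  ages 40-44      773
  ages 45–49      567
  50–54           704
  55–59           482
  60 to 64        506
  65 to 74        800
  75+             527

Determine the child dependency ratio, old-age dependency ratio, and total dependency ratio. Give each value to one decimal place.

Youth dependency ratio: 23.4
Old-age dependency ratio: 22.6
Total dependency ratio: 46.1

0–14: 434 + 509 + 431 = 1 374
15–64: 499 + 597 + 538 + 692 + 505 + 773 + 567 + 704 + 482 + 506 = 5 863
65+: 800 + 527 = 1 327
Youth dependency ratio = 1 374 / 5 863 × 100 = 23.4
Old-age dependency ratio = 1 327 / 5 863 × 100 = 22.6
Total dependency ratio = (1 374 + 1 327) / 5 863 × 100 = 2 701 / 5 863 × 100 = 46.1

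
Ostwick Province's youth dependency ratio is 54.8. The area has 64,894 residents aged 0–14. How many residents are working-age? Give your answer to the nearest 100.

Youth dependency ratio = youth / working-age × 100
54.8 = 64,894 / W × 100
⇒ 118,400

Working-age: 118,400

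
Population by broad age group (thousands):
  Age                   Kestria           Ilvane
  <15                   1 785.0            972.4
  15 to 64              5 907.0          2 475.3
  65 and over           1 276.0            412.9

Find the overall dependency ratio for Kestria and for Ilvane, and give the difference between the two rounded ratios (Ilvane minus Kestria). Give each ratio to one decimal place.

Kestria: 51.8
Ilvane: 56.0
Difference: +4.2

Kestria: (1 785.0 + 1 276.0) / 5 907.0 × 100 = 3 061.0 / 5 907.0 × 100 = 51.8
Ilvane: (972.4 + 412.9) / 2 475.3 × 100 = 1 385.3 / 2 475.3 × 100 = 56.0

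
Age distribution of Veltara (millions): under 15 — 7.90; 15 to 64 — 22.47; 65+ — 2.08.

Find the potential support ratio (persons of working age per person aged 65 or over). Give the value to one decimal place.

Potential support ratio = 22.47 / 2.08 = 10.8

Potential support ratio: 10.8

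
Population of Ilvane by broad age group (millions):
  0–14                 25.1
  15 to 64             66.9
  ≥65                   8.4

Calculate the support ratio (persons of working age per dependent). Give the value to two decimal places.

Support ratio = 66.9 / (25.1 + 8.4) = 66.9 / 33.5 = 2.00

Support ratio: 2.00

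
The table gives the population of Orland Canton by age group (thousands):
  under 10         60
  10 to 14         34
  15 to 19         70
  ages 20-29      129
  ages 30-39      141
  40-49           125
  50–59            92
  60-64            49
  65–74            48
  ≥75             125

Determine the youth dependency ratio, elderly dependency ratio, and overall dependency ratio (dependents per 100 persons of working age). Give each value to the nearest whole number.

Youth dependency ratio: 16
Old-age dependency ratio: 29
Total dependency ratio: 44

0–14: 60 + 34 = 94
15–64: 70 + 129 + 141 + 125 + 92 + 49 = 606
65+: 48 + 125 = 173
Youth dependency ratio = 94 / 606 × 100 = 16
Old-age dependency ratio = 173 / 606 × 100 = 29
Total dependency ratio = (94 + 173) / 606 × 100 = 267 / 606 × 100 = 44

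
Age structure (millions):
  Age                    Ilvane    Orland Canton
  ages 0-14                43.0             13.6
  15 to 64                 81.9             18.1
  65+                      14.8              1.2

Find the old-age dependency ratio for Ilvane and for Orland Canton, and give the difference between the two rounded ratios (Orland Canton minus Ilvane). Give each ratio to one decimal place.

Ilvane: 18.1
Orland Canton: 6.6
Difference: -11.5

Ilvane: 14.8 / 81.9 × 100 = 18.1
Orland Canton: 1.2 / 18.1 × 100 = 6.6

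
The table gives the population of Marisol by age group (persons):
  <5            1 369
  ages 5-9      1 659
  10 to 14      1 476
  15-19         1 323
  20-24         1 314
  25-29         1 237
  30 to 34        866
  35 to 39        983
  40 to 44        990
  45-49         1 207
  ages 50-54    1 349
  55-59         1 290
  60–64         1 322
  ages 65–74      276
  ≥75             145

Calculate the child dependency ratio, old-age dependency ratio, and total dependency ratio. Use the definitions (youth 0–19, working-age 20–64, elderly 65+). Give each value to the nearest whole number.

Youth dependency ratio: 55
Old-age dependency ratio: 4
Total dependency ratio: 59

0–19: 1 369 + 1 659 + 1 476 + 1 323 = 5 827
20–64: 1 314 + 1 237 + 866 + 983 + 990 + 1 207 + 1 349 + 1 290 + 1 322 = 10 558
65+: 276 + 145 = 421
Youth dependency ratio = 5 827 / 10 558 × 100 = 55
Old-age dependency ratio = 421 / 10 558 × 100 = 4
Total dependency ratio = (5 827 + 421) / 10 558 × 100 = 6 248 / 10 558 × 100 = 59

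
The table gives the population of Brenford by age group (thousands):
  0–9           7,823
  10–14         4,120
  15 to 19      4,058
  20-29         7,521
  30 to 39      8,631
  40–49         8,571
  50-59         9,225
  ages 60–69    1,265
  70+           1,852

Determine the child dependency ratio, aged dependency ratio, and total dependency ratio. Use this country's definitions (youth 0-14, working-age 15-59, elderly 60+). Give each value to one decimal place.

Youth dependency ratio: 31.4
Old-age dependency ratio: 8.2
Total dependency ratio: 39.6

0–14: 7,823 + 4,120 = 11,943
15–59: 4,058 + 7,521 + 8,631 + 8,571 + 9,225 = 38,006
60+: 1,265 + 1,852 = 3,117
Youth dependency ratio = 11,943 / 38,006 × 100 = 31.4
Old-age dependency ratio = 3,117 / 38,006 × 100 = 8.2
Total dependency ratio = (11,943 + 3,117) / 38,006 × 100 = 15,060 / 38,006 × 100 = 39.6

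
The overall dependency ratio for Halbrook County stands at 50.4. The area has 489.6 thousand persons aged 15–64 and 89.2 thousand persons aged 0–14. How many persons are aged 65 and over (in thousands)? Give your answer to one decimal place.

Total dependency ratio = (youth + elderly) / working-age × 100
50.4 = (89.2 + E) / 489.6 × 100
⇒ 157.6

Aged 65 and over: 157.6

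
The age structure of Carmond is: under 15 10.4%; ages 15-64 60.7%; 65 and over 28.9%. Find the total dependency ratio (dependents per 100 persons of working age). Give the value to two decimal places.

Total dependency ratio = (10.4 + 28.9) / 60.7 × 100 = 39.3 / 60.7 × 100 = 64.74

Total dependency ratio: 64.74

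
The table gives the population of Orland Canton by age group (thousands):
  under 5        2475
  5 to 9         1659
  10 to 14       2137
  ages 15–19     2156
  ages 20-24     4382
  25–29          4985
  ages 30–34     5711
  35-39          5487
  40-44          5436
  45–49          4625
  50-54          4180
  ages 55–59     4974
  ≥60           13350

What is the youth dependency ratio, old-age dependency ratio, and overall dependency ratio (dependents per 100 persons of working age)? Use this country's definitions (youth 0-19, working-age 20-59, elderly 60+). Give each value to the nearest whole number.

Youth dependency ratio: 21
Old-age dependency ratio: 34
Total dependency ratio: 55

0–19: 2475 + 1659 + 2137 + 2156 = 8427
20–59: 4382 + 4985 + 5711 + 5487 + 5436 + 4625 + 4180 + 4974 = 39780
60+: 13350
Youth dependency ratio = 8427 / 39780 × 100 = 21
Old-age dependency ratio = 13350 / 39780 × 100 = 34
Total dependency ratio = (8427 + 13350) / 39780 × 100 = 21777 / 39780 × 100 = 55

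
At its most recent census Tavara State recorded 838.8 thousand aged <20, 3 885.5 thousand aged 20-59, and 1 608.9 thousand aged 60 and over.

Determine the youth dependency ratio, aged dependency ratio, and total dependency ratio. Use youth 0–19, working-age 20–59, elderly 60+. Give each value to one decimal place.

Youth dependency ratio: 21.6
Old-age dependency ratio: 41.4
Total dependency ratio: 63.0

Youth dependency ratio = 838.8 / 3 885.5 × 100 = 21.6
Old-age dependency ratio = 1 608.9 / 3 885.5 × 100 = 41.4
Total dependency ratio = (838.8 + 1 608.9) / 3 885.5 × 100 = 2 447.7 / 3 885.5 × 100 = 63.0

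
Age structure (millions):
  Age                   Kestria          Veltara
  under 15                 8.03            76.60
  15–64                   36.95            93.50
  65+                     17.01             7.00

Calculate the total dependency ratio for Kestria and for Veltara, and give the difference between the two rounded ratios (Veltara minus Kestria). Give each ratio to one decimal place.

Kestria: 67.8
Veltara: 89.4
Difference: +21.6

Kestria: (8.03 + 17.01) / 36.95 × 100 = 25.04 / 36.95 × 100 = 67.8
Veltara: (76.60 + 7.00) / 93.50 × 100 = 83.60 / 93.50 × 100 = 89.4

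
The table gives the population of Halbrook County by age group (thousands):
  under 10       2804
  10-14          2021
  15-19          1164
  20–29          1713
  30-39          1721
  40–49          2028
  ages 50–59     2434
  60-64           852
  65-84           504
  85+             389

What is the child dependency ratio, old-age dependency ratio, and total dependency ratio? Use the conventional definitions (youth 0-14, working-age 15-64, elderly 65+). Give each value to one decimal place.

Youth dependency ratio: 48.7
Old-age dependency ratio: 9.0
Total dependency ratio: 57.7

0–14: 2804 + 2021 = 4825
15–64: 1164 + 1713 + 1721 + 2028 + 2434 + 852 = 9912
65+: 504 + 389 = 893
Youth dependency ratio = 4825 / 9912 × 100 = 48.7
Old-age dependency ratio = 893 / 9912 × 100 = 9.0
Total dependency ratio = (4825 + 893) / 9912 × 100 = 5718 / 9912 × 100 = 57.7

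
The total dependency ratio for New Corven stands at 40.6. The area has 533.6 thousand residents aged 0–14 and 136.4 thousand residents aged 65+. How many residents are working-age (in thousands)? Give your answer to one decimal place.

Working-age: 1 650.2

Total dependency ratio = (youth + elderly) / working-age × 100
40.6 = (533.6 + 136.4) / W × 100
⇒ 1 650.2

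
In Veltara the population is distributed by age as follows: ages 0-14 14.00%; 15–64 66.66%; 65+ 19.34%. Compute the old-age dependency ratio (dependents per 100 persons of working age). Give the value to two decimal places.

Old-age dependency ratio: 29.01

Old-age dependency ratio = 19.34 / 66.66 × 100 = 29.01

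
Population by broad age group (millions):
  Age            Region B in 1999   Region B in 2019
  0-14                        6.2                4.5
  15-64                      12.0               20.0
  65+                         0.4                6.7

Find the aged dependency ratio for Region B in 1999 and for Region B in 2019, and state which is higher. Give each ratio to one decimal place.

Region B in 1999: 3.3
Region B in 2019: 33.5
Higher: Region B in 2019

Region B in 1999: 0.4 / 12.0 × 100 = 3.3
Region B in 2019: 6.7 / 20.0 × 100 = 33.5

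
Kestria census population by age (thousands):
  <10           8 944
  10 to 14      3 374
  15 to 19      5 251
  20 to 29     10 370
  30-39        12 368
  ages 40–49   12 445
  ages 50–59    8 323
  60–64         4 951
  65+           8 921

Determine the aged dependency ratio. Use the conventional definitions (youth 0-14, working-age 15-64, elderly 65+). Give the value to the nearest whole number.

0–14: 8 944 + 3 374 = 12 318
15–64: 5 251 + 10 370 + 12 368 + 12 445 + 8 323 + 4 951 = 53 708
65+: 8 921
Old-age dependency ratio = 8 921 / 53 708 × 100 = 17

Old-age dependency ratio: 17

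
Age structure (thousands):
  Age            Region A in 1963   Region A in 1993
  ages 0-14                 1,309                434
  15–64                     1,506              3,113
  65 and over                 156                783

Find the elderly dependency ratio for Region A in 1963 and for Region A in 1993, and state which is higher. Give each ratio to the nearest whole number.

Region A in 1963: 10
Region A in 1993: 25
Higher: Region A in 1993

Region A in 1963: 156 / 1,506 × 100 = 10
Region A in 1993: 783 / 3,113 × 100 = 25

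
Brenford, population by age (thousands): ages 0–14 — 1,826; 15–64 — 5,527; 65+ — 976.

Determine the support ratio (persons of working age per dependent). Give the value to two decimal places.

Support ratio: 1.97

Support ratio = 5,527 / (1,826 + 976) = 5,527 / 2,802 = 1.97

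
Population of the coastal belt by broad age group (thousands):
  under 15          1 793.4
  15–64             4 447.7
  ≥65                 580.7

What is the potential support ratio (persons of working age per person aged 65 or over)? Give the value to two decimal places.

Potential support ratio: 7.66

Potential support ratio = 4 447.7 / 580.7 = 7.66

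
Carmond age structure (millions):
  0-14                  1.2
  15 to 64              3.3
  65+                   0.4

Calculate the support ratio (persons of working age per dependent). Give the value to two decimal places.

Support ratio: 2.06

Support ratio = 3.3 / (1.2 + 0.4) = 3.3 / 1.6 = 2.06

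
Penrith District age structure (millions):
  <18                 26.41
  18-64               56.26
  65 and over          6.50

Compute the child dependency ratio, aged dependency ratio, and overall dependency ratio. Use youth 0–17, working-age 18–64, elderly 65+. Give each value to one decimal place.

Youth dependency ratio: 46.9
Old-age dependency ratio: 11.6
Total dependency ratio: 58.5

Youth dependency ratio = 26.41 / 56.26 × 100 = 46.9
Old-age dependency ratio = 6.50 / 56.26 × 100 = 11.6
Total dependency ratio = (26.41 + 6.50) / 56.26 × 100 = 32.91 / 56.26 × 100 = 58.5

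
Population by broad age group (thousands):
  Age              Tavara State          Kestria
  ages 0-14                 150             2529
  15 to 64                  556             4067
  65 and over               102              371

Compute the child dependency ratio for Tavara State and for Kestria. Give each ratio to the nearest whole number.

Tavara State: 150 / 556 × 100 = 27
Kestria: 2529 / 4067 × 100 = 62

Tavara State: 27
Kestria: 62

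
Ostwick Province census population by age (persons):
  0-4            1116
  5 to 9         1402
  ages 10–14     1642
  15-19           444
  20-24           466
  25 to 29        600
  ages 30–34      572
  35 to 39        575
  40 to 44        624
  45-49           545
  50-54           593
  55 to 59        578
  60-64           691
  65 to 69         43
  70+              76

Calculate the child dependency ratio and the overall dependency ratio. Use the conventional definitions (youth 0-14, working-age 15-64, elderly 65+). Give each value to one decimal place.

0–14: 1116 + 1402 + 1642 = 4160
15–64: 444 + 466 + 600 + 572 + 575 + 624 + 545 + 593 + 578 + 691 = 5688
65+: 43 + 76 = 119
Youth dependency ratio = 4160 / 5688 × 100 = 73.1
Total dependency ratio = (4160 + 119) / 5688 × 100 = 4279 / 5688 × 100 = 75.2

Youth dependency ratio: 73.1
Total dependency ratio: 75.2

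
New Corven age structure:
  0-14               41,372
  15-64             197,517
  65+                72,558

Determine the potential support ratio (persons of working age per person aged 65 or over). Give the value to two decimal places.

Potential support ratio: 2.72

Potential support ratio = 197,517 / 72,558 = 2.72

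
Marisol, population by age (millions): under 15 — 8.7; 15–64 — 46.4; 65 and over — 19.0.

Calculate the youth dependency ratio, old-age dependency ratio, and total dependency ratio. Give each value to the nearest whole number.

Youth dependency ratio = 8.7 / 46.4 × 100 = 19
Old-age dependency ratio = 19.0 / 46.4 × 100 = 41
Total dependency ratio = (8.7 + 19.0) / 46.4 × 100 = 27.7 / 46.4 × 100 = 60

Youth dependency ratio: 19
Old-age dependency ratio: 41
Total dependency ratio: 60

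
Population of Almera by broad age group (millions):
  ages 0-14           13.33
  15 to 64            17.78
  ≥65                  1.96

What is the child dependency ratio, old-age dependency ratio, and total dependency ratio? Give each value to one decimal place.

Youth dependency ratio: 75.0
Old-age dependency ratio: 11.0
Total dependency ratio: 86.0

Youth dependency ratio = 13.33 / 17.78 × 100 = 75.0
Old-age dependency ratio = 1.96 / 17.78 × 100 = 11.0
Total dependency ratio = (13.33 + 1.96) / 17.78 × 100 = 15.29 / 17.78 × 100 = 86.0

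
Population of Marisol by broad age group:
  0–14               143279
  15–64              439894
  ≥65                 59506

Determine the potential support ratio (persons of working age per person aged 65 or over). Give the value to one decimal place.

Potential support ratio: 7.4

Potential support ratio = 439894 / 59506 = 7.4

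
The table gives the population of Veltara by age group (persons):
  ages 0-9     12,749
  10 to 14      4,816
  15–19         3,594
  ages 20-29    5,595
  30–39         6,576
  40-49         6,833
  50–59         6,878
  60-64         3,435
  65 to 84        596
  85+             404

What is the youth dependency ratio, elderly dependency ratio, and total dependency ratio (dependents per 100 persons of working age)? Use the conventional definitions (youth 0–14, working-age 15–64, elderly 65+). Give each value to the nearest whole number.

Youth dependency ratio: 53
Old-age dependency ratio: 3
Total dependency ratio: 56

0–14: 12,749 + 4,816 = 17,565
15–64: 3,594 + 5,595 + 6,576 + 6,833 + 6,878 + 3,435 = 32,911
65+: 596 + 404 = 1,000
Youth dependency ratio = 17,565 / 32,911 × 100 = 53
Old-age dependency ratio = 1,000 / 32,911 × 100 = 3
Total dependency ratio = (17,565 + 1,000) / 32,911 × 100 = 18,565 / 32,911 × 100 = 56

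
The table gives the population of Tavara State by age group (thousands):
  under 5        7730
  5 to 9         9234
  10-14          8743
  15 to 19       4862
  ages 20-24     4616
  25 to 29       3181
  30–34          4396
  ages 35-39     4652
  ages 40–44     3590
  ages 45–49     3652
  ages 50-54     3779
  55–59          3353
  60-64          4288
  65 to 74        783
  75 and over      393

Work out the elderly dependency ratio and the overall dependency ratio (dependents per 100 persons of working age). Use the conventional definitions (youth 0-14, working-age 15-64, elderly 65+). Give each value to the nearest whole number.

0–14: 7730 + 9234 + 8743 = 25707
15–64: 4862 + 4616 + 3181 + 4396 + 4652 + 3590 + 3652 + 3779 + 3353 + 4288 = 40369
65+: 783 + 393 = 1176
Old-age dependency ratio = 1176 / 40369 × 100 = 3
Total dependency ratio = (25707 + 1176) / 40369 × 100 = 26883 / 40369 × 100 = 67

Old-age dependency ratio: 3
Total dependency ratio: 67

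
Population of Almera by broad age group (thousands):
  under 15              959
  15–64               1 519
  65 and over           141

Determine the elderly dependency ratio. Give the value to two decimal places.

Old-age dependency ratio = 141 / 1 519 × 100 = 9.28

Old-age dependency ratio: 9.28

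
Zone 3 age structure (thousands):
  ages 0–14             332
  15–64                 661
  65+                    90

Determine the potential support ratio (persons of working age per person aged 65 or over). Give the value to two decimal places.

Potential support ratio = 661 / 90 = 7.34

Potential support ratio: 7.34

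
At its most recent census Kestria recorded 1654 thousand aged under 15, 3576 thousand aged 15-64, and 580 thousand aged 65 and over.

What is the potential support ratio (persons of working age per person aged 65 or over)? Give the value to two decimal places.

Potential support ratio = 3576 / 580 = 6.17

Potential support ratio: 6.17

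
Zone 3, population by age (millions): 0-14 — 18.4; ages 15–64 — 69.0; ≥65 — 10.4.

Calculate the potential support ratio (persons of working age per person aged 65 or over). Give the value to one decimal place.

Potential support ratio = 69.0 / 10.4 = 6.6

Potential support ratio: 6.6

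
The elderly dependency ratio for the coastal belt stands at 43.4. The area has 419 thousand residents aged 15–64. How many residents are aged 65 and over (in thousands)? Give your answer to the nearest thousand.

Aged 65 and over: 182

Old-age dependency ratio = elderly / working-age × 100
43.4 = E / 419 × 100
⇒ 182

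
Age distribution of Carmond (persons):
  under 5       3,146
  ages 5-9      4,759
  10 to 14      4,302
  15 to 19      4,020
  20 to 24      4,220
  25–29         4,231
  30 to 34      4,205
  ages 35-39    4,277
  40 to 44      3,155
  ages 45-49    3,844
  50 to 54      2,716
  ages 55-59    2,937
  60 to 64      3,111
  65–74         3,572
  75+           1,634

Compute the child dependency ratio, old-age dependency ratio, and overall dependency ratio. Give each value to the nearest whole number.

0–14: 3,146 + 4,759 + 4,302 = 12,207
15–64: 4,020 + 4,220 + 4,231 + 4,205 + 4,277 + 3,155 + 3,844 + 2,716 + 2,937 + 3,111 = 36,716
65+: 3,572 + 1,634 = 5,206
Youth dependency ratio = 12,207 / 36,716 × 100 = 33
Old-age dependency ratio = 5,206 / 36,716 × 100 = 14
Total dependency ratio = (12,207 + 5,206) / 36,716 × 100 = 17,413 / 36,716 × 100 = 47

Youth dependency ratio: 33
Old-age dependency ratio: 14
Total dependency ratio: 47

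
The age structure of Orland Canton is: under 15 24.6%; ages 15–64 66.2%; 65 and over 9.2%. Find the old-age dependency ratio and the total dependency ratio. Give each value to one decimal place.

Old-age dependency ratio: 13.9
Total dependency ratio: 51.1

Old-age dependency ratio = 9.2 / 66.2 × 100 = 13.9
Total dependency ratio = (24.6 + 9.2) / 66.2 × 100 = 33.8 / 66.2 × 100 = 51.1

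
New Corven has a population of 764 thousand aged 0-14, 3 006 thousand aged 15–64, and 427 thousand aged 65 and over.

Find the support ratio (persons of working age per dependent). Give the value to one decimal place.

Support ratio: 2.5

Support ratio = 3 006 / (764 + 427) = 3 006 / 1 191 = 2.5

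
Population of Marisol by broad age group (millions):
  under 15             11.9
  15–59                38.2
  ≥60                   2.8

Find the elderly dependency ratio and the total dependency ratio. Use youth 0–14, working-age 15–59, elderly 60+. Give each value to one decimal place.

Old-age dependency ratio = 2.8 / 38.2 × 100 = 7.3
Total dependency ratio = (11.9 + 2.8) / 38.2 × 100 = 14.7 / 38.2 × 100 = 38.5

Old-age dependency ratio: 7.3
Total dependency ratio: 38.5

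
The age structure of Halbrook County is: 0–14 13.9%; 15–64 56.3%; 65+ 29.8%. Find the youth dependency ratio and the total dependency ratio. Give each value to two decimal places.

Youth dependency ratio: 24.69
Total dependency ratio: 77.62

Youth dependency ratio = 13.9 / 56.3 × 100 = 24.69
Total dependency ratio = (13.9 + 29.8) / 56.3 × 100 = 43.7 / 56.3 × 100 = 77.62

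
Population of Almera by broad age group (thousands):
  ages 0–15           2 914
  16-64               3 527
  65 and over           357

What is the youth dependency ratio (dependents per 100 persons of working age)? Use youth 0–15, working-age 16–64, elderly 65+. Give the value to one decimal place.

Youth dependency ratio = 2 914 / 3 527 × 100 = 82.6

Youth dependency ratio: 82.6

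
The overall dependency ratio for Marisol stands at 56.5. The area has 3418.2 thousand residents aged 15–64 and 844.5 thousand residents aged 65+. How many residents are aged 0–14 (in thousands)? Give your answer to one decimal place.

Total dependency ratio = (youth + elderly) / working-age × 100
56.5 = (Y + 844.5) / 3418.2 × 100
⇒ 1086.8

Aged 0–14: 1086.8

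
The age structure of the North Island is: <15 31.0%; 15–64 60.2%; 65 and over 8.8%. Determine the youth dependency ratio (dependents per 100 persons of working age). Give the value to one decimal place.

Youth dependency ratio: 51.5

Youth dependency ratio = 31.0 / 60.2 × 100 = 51.5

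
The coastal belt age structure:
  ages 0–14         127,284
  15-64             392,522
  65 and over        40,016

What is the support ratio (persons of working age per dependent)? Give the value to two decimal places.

Support ratio: 2.35

Support ratio = 392,522 / (127,284 + 40,016) = 392,522 / 167,300 = 2.35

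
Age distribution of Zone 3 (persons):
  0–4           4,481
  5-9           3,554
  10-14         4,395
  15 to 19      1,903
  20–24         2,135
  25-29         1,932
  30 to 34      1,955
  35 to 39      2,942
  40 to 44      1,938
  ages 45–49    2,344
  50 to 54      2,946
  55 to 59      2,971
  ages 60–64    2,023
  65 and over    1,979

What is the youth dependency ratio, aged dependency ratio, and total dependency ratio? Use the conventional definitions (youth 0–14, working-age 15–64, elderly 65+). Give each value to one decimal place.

Youth dependency ratio: 53.8
Old-age dependency ratio: 8.6
Total dependency ratio: 62.4

0–14: 4,481 + 3,554 + 4,395 = 12,430
15–64: 1,903 + 2,135 + 1,932 + 1,955 + 2,942 + 1,938 + 2,344 + 2,946 + 2,971 + 2,023 = 23,089
65+: 1,979
Youth dependency ratio = 12,430 / 23,089 × 100 = 53.8
Old-age dependency ratio = 1,979 / 23,089 × 100 = 8.6
Total dependency ratio = (12,430 + 1,979) / 23,089 × 100 = 14,409 / 23,089 × 100 = 62.4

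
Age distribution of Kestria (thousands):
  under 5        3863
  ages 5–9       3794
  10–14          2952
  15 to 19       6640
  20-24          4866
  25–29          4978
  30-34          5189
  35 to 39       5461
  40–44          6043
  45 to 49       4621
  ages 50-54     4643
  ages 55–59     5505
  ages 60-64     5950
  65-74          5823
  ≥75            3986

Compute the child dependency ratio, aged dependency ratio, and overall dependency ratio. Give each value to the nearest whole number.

0–14: 3863 + 3794 + 2952 = 10609
15–64: 6640 + 4866 + 4978 + 5189 + 5461 + 6043 + 4621 + 4643 + 5505 + 5950 = 53896
65+: 5823 + 3986 = 9809
Youth dependency ratio = 10609 / 53896 × 100 = 20
Old-age dependency ratio = 9809 / 53896 × 100 = 18
Total dependency ratio = (10609 + 9809) / 53896 × 100 = 20418 / 53896 × 100 = 38

Youth dependency ratio: 20
Old-age dependency ratio: 18
Total dependency ratio: 38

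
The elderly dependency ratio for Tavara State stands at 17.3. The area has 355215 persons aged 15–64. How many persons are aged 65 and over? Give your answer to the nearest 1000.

Aged 65 and over: 61000

Old-age dependency ratio = elderly / working-age × 100
17.3 = E / 355215 × 100
⇒ 61000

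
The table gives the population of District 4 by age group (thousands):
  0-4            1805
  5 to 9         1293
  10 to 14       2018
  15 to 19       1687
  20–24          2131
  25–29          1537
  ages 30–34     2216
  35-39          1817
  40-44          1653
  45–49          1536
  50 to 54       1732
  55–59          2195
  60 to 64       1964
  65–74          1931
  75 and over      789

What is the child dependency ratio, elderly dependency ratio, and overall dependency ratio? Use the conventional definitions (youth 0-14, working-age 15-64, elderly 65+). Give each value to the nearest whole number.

0–14: 1805 + 1293 + 2018 = 5116
15–64: 1687 + 2131 + 1537 + 2216 + 1817 + 1653 + 1536 + 1732 + 2195 + 1964 = 18468
65+: 1931 + 789 = 2720
Youth dependency ratio = 5116 / 18468 × 100 = 28
Old-age dependency ratio = 2720 / 18468 × 100 = 15
Total dependency ratio = (5116 + 2720) / 18468 × 100 = 7836 / 18468 × 100 = 42

Youth dependency ratio: 28
Old-age dependency ratio: 15
Total dependency ratio: 42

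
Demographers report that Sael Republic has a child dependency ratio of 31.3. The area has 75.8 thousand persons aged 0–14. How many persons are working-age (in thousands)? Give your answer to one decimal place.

Youth dependency ratio = youth / working-age × 100
31.3 = 75.8 / W × 100
⇒ 242.2

Working-age: 242.2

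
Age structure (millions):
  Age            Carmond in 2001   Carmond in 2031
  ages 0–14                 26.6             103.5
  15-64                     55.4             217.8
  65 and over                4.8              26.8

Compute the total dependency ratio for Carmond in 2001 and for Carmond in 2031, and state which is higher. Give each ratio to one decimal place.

Carmond in 2001: (26.6 + 4.8) / 55.4 × 100 = 31.4 / 55.4 × 100 = 56.7
Carmond in 2031: (103.5 + 26.8) / 217.8 × 100 = 130.3 / 217.8 × 100 = 59.8

Carmond in 2001: 56.7
Carmond in 2031: 59.8
Higher: Carmond in 2031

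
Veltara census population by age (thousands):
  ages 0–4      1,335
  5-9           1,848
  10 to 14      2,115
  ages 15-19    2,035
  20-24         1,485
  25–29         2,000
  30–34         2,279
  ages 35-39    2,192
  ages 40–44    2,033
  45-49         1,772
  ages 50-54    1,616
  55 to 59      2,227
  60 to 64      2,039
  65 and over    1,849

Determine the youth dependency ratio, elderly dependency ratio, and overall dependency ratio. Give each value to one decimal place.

Youth dependency ratio: 26.9
Old-age dependency ratio: 9.4
Total dependency ratio: 36.3

0–14: 1,335 + 1,848 + 2,115 = 5,298
15–64: 2,035 + 1,485 + 2,000 + 2,279 + 2,192 + 2,033 + 1,772 + 1,616 + 2,227 + 2,039 = 19,678
65+: 1,849
Youth dependency ratio = 5,298 / 19,678 × 100 = 26.9
Old-age dependency ratio = 1,849 / 19,678 × 100 = 9.4
Total dependency ratio = (5,298 + 1,849) / 19,678 × 100 = 7,147 / 19,678 × 100 = 36.3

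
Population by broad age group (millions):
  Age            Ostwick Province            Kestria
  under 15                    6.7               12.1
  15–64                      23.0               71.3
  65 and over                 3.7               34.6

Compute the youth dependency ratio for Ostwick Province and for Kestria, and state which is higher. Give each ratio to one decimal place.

Ostwick Province: 6.7 / 23.0 × 100 = 29.1
Kestria: 12.1 / 71.3 × 100 = 17.0

Ostwick Province: 29.1
Kestria: 17.0
Higher: Ostwick Province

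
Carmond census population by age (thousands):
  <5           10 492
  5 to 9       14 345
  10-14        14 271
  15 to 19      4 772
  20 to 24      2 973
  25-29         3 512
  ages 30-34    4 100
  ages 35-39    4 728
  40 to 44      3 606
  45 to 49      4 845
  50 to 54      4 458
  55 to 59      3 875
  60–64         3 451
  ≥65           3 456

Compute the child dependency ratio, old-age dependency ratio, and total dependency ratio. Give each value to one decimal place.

0–14: 10 492 + 14 345 + 14 271 = 39 108
15–64: 4 772 + 2 973 + 3 512 + 4 100 + 4 728 + 3 606 + 4 845 + 4 458 + 3 875 + 3 451 = 40 320
65+: 3 456
Youth dependency ratio = 39 108 / 40 320 × 100 = 97.0
Old-age dependency ratio = 3 456 / 40 320 × 100 = 8.6
Total dependency ratio = (39 108 + 3 456) / 40 320 × 100 = 42 564 / 40 320 × 100 = 105.6

Youth dependency ratio: 97.0
Old-age dependency ratio: 8.6
Total dependency ratio: 105.6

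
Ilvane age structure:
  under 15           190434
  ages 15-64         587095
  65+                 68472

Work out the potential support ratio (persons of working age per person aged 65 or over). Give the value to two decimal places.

Potential support ratio = 587095 / 68472 = 8.57

Potential support ratio: 8.57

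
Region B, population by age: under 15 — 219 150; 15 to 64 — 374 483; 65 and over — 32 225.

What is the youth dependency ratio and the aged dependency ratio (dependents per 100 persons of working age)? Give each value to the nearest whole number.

Youth dependency ratio = 219 150 / 374 483 × 100 = 59
Old-age dependency ratio = 32 225 / 374 483 × 100 = 9

Youth dependency ratio: 59
Old-age dependency ratio: 9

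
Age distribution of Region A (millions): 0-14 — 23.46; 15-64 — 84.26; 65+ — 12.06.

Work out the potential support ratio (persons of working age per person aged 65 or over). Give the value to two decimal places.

Potential support ratio = 84.26 / 12.06 = 6.99

Potential support ratio: 6.99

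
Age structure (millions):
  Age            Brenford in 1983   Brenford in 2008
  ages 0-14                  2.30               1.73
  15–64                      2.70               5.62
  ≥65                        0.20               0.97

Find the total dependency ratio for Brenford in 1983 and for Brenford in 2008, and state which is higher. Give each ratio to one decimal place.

Brenford in 1983: 92.6
Brenford in 2008: 48.0
Higher: Brenford in 1983

Brenford in 1983: (2.30 + 0.20) / 2.70 × 100 = 2.50 / 2.70 × 100 = 92.6
Brenford in 2008: (1.73 + 0.97) / 5.62 × 100 = 2.70 / 5.62 × 100 = 48.0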